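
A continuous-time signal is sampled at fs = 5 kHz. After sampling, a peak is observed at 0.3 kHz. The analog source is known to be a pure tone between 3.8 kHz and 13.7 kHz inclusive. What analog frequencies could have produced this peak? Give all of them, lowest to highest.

Frequencies that alias to 0.3 kHz are k·fs ± 0.3 kHz for integer k ≥ 0.
k=0: 0.3 kHz.
k=1: 4.7 kHz, 5.3 kHz.
k=2: 9.7 kHz, 10.3 kHz.
k=3: 14.7 kHz, 15.3 kHz.
Within [3.8 kHz, 13.7 kHz]: 4.7 kHz, 5.3 kHz, 9.7 kHz, 10.3 kHz.

4.7 kHz, 5.3 kHz, 9.7 kHz, 10.3 kHz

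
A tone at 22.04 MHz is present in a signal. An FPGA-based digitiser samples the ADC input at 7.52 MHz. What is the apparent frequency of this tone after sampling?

22.04 MHz mod fs = 7 MHz.
7 MHz > fs/2 = 3.76 MHz, folds to fs − 7 MHz = 0.52 MHz.

0.52 MHz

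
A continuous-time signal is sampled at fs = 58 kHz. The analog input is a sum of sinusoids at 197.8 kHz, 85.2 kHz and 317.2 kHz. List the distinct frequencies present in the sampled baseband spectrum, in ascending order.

23.8 kHz, 27.2 kHz

fs/2 = 29 kHz.
197.8 kHz mod fs = 23.8 kHz.
23.8 kHz ≤ fs/2 = 29 kHz, appears at 23.8 kHz.
85.2 kHz mod fs = 27.2 kHz.
27.2 kHz ≤ fs/2 = 29 kHz, appears at 27.2 kHz.
317.2 kHz mod fs = 27.2 kHz.
27.2 kHz ≤ fs/2 = 29 kHz, appears at 27.2 kHz.
Distinct values: {23.8 kHz, 27.2 kHz}.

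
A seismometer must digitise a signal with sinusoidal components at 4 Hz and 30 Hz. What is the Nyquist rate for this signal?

60 Hz

Highest-frequency component: 30 Hz.
Nyquist rate = 2 × 30 Hz = 60 Hz.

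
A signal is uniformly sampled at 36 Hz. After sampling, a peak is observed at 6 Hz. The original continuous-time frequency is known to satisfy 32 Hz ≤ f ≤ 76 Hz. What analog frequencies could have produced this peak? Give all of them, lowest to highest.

42 Hz, 66 Hz

Frequencies that alias to 6 Hz are k·fs ± 6 Hz for integer k ≥ 0.
k=0: 6 Hz.
k=1: 30 Hz, 42 Hz.
k=2: 66 Hz, 78 Hz.
k=3: 102 Hz, 114 Hz.
Within [32 Hz, 76 Hz]: 42 Hz, 66 Hz.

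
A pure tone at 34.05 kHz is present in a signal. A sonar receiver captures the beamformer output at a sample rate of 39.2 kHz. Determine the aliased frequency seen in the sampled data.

34.05 kHz > fs/2 = 19.6 kHz, folds to fs − 34.05 kHz = 5.15 kHz.

5.15 kHz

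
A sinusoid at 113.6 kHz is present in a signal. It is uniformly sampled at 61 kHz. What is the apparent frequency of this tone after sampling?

113.6 kHz mod fs = 52.6 kHz.
52.6 kHz > fs/2 = 30.5 kHz, folds to fs − 52.6 kHz = 8.4 kHz.

8.4 kHz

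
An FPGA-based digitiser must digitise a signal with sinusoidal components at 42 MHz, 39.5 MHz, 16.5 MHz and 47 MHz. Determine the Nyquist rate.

94 MHz

Highest-frequency component: 47 MHz.
Nyquist rate = 2 × 47 MHz = 94 MHz.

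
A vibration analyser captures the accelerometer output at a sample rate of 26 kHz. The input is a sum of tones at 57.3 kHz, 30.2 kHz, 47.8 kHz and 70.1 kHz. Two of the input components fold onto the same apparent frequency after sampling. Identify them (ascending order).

30.2 kHz, 47.8 kHz

fs/2 = 13 kHz.
57.3 kHz mod fs = 5.3 kHz.
5.3 kHz ≤ fs/2 = 13 kHz, appears at 5.3 kHz.
30.2 kHz mod fs = 4.2 kHz.
4.2 kHz ≤ fs/2 = 13 kHz, appears at 4.2 kHz.
47.8 kHz mod fs = 21.8 kHz.
21.8 kHz > fs/2 = 13 kHz, folds to fs − 21.8 kHz = 4.2 kHz.
70.1 kHz mod fs = 18.1 kHz.
18.1 kHz > fs/2 = 13 kHz, folds to fs − 18.1 kHz = 7.9 kHz.
30.2 kHz and 47.8 kHz both map to 4.2 kHz.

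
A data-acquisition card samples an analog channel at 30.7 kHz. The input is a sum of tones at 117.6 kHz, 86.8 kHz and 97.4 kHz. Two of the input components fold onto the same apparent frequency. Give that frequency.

fs/2 = 15.35 kHz.
117.6 kHz mod fs = 25.5 kHz.
25.5 kHz > fs/2 = 15.35 kHz, folds to fs − 25.5 kHz = 5.2 kHz.
86.8 kHz mod fs = 25.4 kHz.
25.4 kHz > fs/2 = 15.35 kHz, folds to fs − 25.4 kHz = 5.3 kHz.
97.4 kHz mod fs = 5.3 kHz.
5.3 kHz ≤ fs/2 = 15.35 kHz, appears at 5.3 kHz.
86.8 kHz and 97.4 kHz both map to 5.3 kHz.

5.3 kHz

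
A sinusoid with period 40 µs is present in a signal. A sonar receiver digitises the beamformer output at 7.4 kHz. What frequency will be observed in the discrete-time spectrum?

2.8 kHz

T = 40 µs → f = 1/T = 25 kHz.
25 kHz mod fs = 2.8 kHz.
2.8 kHz ≤ fs/2 = 3.7 kHz, appears at 2.8 kHz.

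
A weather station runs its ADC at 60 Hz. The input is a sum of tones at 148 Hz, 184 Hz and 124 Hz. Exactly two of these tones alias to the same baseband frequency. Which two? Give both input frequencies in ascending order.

124 Hz, 184 Hz

fs/2 = 30 Hz.
148 Hz mod fs = 28 Hz.
28 Hz ≤ fs/2 = 30 Hz, appears at 28 Hz.
184 Hz mod fs = 4 Hz.
4 Hz ≤ fs/2 = 30 Hz, appears at 4 Hz.
124 Hz mod fs = 4 Hz.
4 Hz ≤ fs/2 = 30 Hz, appears at 4 Hz.
124 Hz and 184 Hz both map to 4 Hz.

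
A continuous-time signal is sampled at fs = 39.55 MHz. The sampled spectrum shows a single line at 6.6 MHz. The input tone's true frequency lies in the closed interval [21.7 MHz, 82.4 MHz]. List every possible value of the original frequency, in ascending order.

32.95 MHz, 46.15 MHz, 72.5 MHz

Frequencies that alias to 6.6 MHz are k·fs ± 6.6 MHz for integer k ≥ 0.
k=0: 6.6 MHz.
k=1: 32.95 MHz, 46.15 MHz.
k=2: 72.5 MHz, 85.7 MHz.
k=3: 112.05 MHz, 125.25 MHz.
Within [21.7 MHz, 82.4 MHz]: 32.95 MHz, 46.15 MHz, 72.5 MHz.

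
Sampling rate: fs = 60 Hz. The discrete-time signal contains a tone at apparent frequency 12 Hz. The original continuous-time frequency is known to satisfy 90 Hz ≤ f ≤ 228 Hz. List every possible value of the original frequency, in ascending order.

108 Hz, 132 Hz, 168 Hz, 192 Hz, 228 Hz

Frequencies that alias to 12 Hz are k·fs ± 12 Hz for integer k ≥ 0.
k=0: 12 Hz.
k=1: 48 Hz, 72 Hz.
k=2: 108 Hz, 132 Hz.
k=3: 168 Hz, 192 Hz.
k=4: 228 Hz, 252 Hz.
k=5: 288 Hz, 312 Hz.
Within [90 Hz, 228 Hz]: 108 Hz, 132 Hz, 168 Hz, 192 Hz, 228 Hz.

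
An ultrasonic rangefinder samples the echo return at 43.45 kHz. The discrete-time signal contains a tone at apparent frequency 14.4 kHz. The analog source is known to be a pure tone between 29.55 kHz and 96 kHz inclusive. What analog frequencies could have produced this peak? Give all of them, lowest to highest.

57.85 kHz, 72.5 kHz

Frequencies that alias to 14.4 kHz are k·fs ± 14.4 kHz for integer k ≥ 0.
k=0: 14.4 kHz.
k=1: 29.05 kHz, 57.85 kHz.
k=2: 72.5 kHz, 101.3 kHz.
k=3: 115.95 kHz, 144.75 kHz.
Within [29.55 kHz, 96 kHz]: 57.85 kHz, 72.5 kHz.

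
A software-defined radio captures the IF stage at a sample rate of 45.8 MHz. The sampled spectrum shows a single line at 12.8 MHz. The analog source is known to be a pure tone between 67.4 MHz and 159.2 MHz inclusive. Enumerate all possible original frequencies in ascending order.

Frequencies that alias to 12.8 MHz are k·fs ± 12.8 MHz for integer k ≥ 0.
k=0: 12.8 MHz.
k=1: 33 MHz, 58.6 MHz.
k=2: 78.8 MHz, 104.4 MHz.
k=3: 124.6 MHz, 150.2 MHz.
k=4: 170.4 MHz, 196 MHz.
Within [67.4 MHz, 159.2 MHz]: 78.8 MHz, 104.4 MHz, 124.6 MHz, 150.2 MHz.

78.8 MHz, 104.4 MHz, 124.6 MHz, 150.2 MHz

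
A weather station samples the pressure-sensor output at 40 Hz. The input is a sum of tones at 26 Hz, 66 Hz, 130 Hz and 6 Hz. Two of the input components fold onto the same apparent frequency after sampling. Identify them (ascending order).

26 Hz, 66 Hz

fs/2 = 20 Hz.
26 Hz > fs/2 = 20 Hz, folds to fs − 26 Hz = 14 Hz.
66 Hz mod fs = 26 Hz.
26 Hz > fs/2 = 20 Hz, folds to fs − 26 Hz = 14 Hz.
130 Hz mod fs = 10 Hz.
10 Hz ≤ fs/2 = 20 Hz, appears at 10 Hz.
6 Hz ≤ fs/2 = 20 Hz, passes unchanged.
26 Hz and 66 Hz both map to 14 Hz.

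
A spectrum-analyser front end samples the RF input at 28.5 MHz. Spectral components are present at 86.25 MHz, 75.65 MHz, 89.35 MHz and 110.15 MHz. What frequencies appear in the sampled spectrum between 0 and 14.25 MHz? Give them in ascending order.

fs/2 = 14.25 MHz.
86.25 MHz mod fs = 0.75 MHz.
0.75 MHz ≤ fs/2 = 14.25 MHz, appears at 0.75 MHz.
75.65 MHz mod fs = 18.65 MHz.
18.65 MHz > fs/2 = 14.25 MHz, folds to fs − 18.65 MHz = 9.85 MHz.
89.35 MHz mod fs = 3.85 MHz.
3.85 MHz ≤ fs/2 = 14.25 MHz, appears at 3.85 MHz.
110.15 MHz mod fs = 24.65 MHz.
24.65 MHz > fs/2 = 14.25 MHz, folds to fs − 24.65 MHz = 3.85 MHz.
Distinct values: {0.75 MHz, 3.85 MHz, 9.85 MHz}.

0.75 MHz, 3.85 MHz, 9.85 MHz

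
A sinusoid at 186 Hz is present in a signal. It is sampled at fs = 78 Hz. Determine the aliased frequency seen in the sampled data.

186 Hz mod fs = 30 Hz.
30 Hz ≤ fs/2 = 39 Hz, appears at 30 Hz.

30 Hz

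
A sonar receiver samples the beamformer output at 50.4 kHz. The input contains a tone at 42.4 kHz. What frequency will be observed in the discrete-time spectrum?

8 kHz

42.4 kHz > fs/2 = 25.2 kHz, folds to fs − 42.4 kHz = 8 kHz.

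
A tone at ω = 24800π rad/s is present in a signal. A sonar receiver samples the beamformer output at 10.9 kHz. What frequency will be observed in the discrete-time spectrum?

1.5 kHz

ω = 24800π rad/s → f = ω/(2π) = 12400 Hz = 12.4 kHz.
12.4 kHz mod fs = 1.5 kHz.
1.5 kHz ≤ fs/2 = 5.45 kHz, appears at 1.5 kHz.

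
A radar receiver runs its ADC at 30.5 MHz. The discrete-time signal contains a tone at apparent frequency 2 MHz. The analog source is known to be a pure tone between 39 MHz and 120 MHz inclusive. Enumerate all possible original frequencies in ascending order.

Frequencies that alias to 2 MHz are k·fs ± 2 MHz for integer k ≥ 0.
k=0: 2 MHz.
k=1: 28.5 MHz, 32.5 MHz.
k=2: 59 MHz, 63 MHz.
k=3: 89.5 MHz, 93.5 MHz.
k=4: 120 MHz, 124 MHz.
k=5: 150.5 MHz, 154.5 MHz.
Within [39 MHz, 120 MHz]: 59 MHz, 63 MHz, 89.5 MHz, 93.5 MHz, 120 MHz.

59 MHz, 63 MHz, 89.5 MHz, 93.5 MHz, 120 MHz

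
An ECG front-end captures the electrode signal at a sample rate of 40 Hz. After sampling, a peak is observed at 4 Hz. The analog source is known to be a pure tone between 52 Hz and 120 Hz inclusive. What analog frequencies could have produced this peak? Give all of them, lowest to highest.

76 Hz, 84 Hz, 116 Hz

Frequencies that alias to 4 Hz are k·fs ± 4 Hz for integer k ≥ 0.
k=0: 4 Hz.
k=1: 36 Hz, 44 Hz.
k=2: 76 Hz, 84 Hz.
k=3: 116 Hz, 124 Hz.
k=4: 156 Hz, 164 Hz.
Within [52 Hz, 120 Hz]: 76 Hz, 84 Hz, 116 Hz.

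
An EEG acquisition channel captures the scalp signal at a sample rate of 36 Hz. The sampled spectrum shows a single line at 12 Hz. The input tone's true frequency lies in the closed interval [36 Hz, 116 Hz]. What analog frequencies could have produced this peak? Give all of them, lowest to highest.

Frequencies that alias to 12 Hz are k·fs ± 12 Hz for integer k ≥ 0.
k=0: 12 Hz.
k=1: 24 Hz, 48 Hz.
k=2: 60 Hz, 84 Hz.
k=3: 96 Hz, 120 Hz.
k=4: 132 Hz, 156 Hz.
Within [36 Hz, 116 Hz]: 48 Hz, 60 Hz, 84 Hz, 96 Hz.

48 Hz, 60 Hz, 84 Hz, 96 Hz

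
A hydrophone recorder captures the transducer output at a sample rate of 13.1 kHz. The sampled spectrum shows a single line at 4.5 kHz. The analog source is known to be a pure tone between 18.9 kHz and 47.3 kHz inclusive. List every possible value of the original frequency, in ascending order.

21.7 kHz, 30.7 kHz, 34.8 kHz, 43.8 kHz

Frequencies that alias to 4.5 kHz are k·fs ± 4.5 kHz for integer k ≥ 0.
k=0: 4.5 kHz.
k=1: 8.6 kHz, 17.6 kHz.
k=2: 21.7 kHz, 30.7 kHz.
k=3: 34.8 kHz, 43.8 kHz.
k=4: 47.9 kHz, 56.9 kHz.
Within [18.9 kHz, 47.3 kHz]: 21.7 kHz, 30.7 kHz, 34.8 kHz, 43.8 kHz.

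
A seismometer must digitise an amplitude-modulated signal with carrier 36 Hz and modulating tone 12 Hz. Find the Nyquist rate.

96 Hz

AM sidebands sit at fc ± fm = 24 Hz and 48 Hz.
Highest-frequency component: 48 Hz.
Nyquist rate = 2 × 48 Hz = 96 Hz.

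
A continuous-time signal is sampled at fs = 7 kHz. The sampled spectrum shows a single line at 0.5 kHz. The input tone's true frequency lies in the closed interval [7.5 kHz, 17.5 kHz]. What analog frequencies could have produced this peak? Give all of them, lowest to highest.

7.5 kHz, 13.5 kHz, 14.5 kHz

Frequencies that alias to 0.5 kHz are k·fs ± 0.5 kHz for integer k ≥ 0.
k=0: 0.5 kHz.
k=1: 6.5 kHz, 7.5 kHz.
k=2: 13.5 kHz, 14.5 kHz.
k=3: 20.5 kHz, 21.5 kHz.
Within [7.5 kHz, 17.5 kHz]: 7.5 kHz, 13.5 kHz, 14.5 kHz.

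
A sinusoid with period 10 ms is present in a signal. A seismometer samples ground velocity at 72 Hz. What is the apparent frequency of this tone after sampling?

28 Hz

T = 10 ms → f = 1/T = 100 Hz.
100 Hz mod fs = 28 Hz.
28 Hz ≤ fs/2 = 36 Hz, appears at 28 Hz.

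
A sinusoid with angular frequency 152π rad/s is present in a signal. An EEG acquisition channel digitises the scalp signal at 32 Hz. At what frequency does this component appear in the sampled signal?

ω = 152π rad/s → f = ω/(2π) = 76 Hz.
76 Hz mod fs = 12 Hz.
12 Hz ≤ fs/2 = 16 Hz, appears at 12 Hz.

12 Hz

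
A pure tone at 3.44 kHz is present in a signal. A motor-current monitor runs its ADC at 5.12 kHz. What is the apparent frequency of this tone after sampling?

3.44 kHz > fs/2 = 2.56 kHz, folds to fs − 3.44 kHz = 1.68 kHz.

1.68 kHz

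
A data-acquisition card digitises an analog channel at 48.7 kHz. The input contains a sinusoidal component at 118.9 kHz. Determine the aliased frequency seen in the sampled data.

21.5 kHz

118.9 kHz mod fs = 21.5 kHz.
21.5 kHz ≤ fs/2 = 24.35 kHz, appears at 21.5 kHz.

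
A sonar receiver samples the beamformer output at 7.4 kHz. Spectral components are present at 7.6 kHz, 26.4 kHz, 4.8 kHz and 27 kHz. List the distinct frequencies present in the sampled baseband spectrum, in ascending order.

fs/2 = 3.7 kHz.
7.6 kHz mod fs = 0.2 kHz.
0.2 kHz ≤ fs/2 = 3.7 kHz, appears at 0.2 kHz.
26.4 kHz mod fs = 4.2 kHz.
4.2 kHz > fs/2 = 3.7 kHz, folds to fs − 4.2 kHz = 3.2 kHz.
4.8 kHz > fs/2 = 3.7 kHz, folds to fs − 4.8 kHz = 2.6 kHz.
27 kHz mod fs = 4.8 kHz.
4.8 kHz > fs/2 = 3.7 kHz, folds to fs − 4.8 kHz = 2.6 kHz.
Distinct values: {0.2 kHz, 2.6 kHz, 3.2 kHz}.

0.2 kHz, 2.6 kHz, 3.2 kHz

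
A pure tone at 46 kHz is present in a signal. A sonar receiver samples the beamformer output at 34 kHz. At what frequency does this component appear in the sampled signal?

46 kHz mod fs = 12 kHz.
12 kHz ≤ fs/2 = 17 kHz, appears at 12 kHz.

12 kHz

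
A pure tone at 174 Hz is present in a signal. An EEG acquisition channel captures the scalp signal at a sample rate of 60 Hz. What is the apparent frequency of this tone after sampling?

6 Hz

174 Hz mod fs = 54 Hz.
54 Hz > fs/2 = 30 Hz, folds to fs − 54 Hz = 6 Hz.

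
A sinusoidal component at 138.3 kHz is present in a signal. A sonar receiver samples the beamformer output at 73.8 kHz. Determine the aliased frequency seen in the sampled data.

138.3 kHz mod fs = 64.5 kHz.
64.5 kHz > fs/2 = 36.9 kHz, folds to fs − 64.5 kHz = 9.3 kHz.

9.3 kHz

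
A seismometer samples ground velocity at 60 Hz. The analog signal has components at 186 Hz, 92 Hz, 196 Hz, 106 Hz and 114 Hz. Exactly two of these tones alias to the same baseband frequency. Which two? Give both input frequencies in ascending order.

114 Hz, 186 Hz

fs/2 = 30 Hz.
186 Hz mod fs = 6 Hz.
6 Hz ≤ fs/2 = 30 Hz, appears at 6 Hz.
92 Hz mod fs = 32 Hz.
32 Hz > fs/2 = 30 Hz, folds to fs − 32 Hz = 28 Hz.
196 Hz mod fs = 16 Hz.
16 Hz ≤ fs/2 = 30 Hz, appears at 16 Hz.
106 Hz mod fs = 46 Hz.
46 Hz > fs/2 = 30 Hz, folds to fs − 46 Hz = 14 Hz.
114 Hz mod fs = 54 Hz.
54 Hz > fs/2 = 30 Hz, folds to fs − 54 Hz = 6 Hz.
114 Hz and 186 Hz both map to 6 Hz.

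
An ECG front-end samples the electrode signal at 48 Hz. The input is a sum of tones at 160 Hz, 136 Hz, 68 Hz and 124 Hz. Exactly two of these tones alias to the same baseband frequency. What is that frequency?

20 Hz

fs/2 = 24 Hz.
160 Hz mod fs = 16 Hz.
16 Hz ≤ fs/2 = 24 Hz, appears at 16 Hz.
136 Hz mod fs = 40 Hz.
40 Hz > fs/2 = 24 Hz, folds to fs − 40 Hz = 8 Hz.
68 Hz mod fs = 20 Hz.
20 Hz ≤ fs/2 = 24 Hz, appears at 20 Hz.
124 Hz mod fs = 28 Hz.
28 Hz > fs/2 = 24 Hz, folds to fs − 28 Hz = 20 Hz.
68 Hz and 124 Hz both map to 20 Hz.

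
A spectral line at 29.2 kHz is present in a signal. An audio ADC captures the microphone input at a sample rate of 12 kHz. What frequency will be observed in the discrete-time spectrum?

5.2 kHz

29.2 kHz mod fs = 5.2 kHz.
5.2 kHz ≤ fs/2 = 6 kHz, appears at 5.2 kHz.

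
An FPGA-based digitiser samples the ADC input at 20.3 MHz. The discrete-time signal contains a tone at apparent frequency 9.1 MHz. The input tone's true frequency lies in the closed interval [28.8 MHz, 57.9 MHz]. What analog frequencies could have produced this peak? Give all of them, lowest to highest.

Frequencies that alias to 9.1 MHz are k·fs ± 9.1 MHz for integer k ≥ 0.
k=0: 9.1 MHz.
k=1: 11.2 MHz, 29.4 MHz.
k=2: 31.5 MHz, 49.7 MHz.
k=3: 51.8 MHz, 70 MHz.
k=4: 72.1 MHz, 90.3 MHz.
Within [28.8 MHz, 57.9 MHz]: 29.4 MHz, 31.5 MHz, 49.7 MHz, 51.8 MHz.

29.4 MHz, 31.5 MHz, 49.7 MHz, 51.8 MHz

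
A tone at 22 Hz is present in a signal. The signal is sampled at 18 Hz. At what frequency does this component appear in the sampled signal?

22 Hz mod fs = 4 Hz.
4 Hz ≤ fs/2 = 9 Hz, appears at 4 Hz.

4 Hz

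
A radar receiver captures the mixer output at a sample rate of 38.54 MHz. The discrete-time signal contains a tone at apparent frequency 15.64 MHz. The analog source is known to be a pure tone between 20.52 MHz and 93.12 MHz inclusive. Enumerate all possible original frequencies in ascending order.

Frequencies that alias to 15.64 MHz are k·fs ± 15.64 MHz for integer k ≥ 0.
k=0: 15.64 MHz.
k=1: 22.9 MHz, 54.18 MHz.
k=2: 61.44 MHz, 92.72 MHz.
k=3: 99.98 MHz, 131.26 MHz.
Within [20.52 MHz, 93.12 MHz]: 22.9 MHz, 54.18 MHz, 61.44 MHz, 92.72 MHz.

22.9 MHz, 54.18 MHz, 61.44 MHz, 92.72 MHz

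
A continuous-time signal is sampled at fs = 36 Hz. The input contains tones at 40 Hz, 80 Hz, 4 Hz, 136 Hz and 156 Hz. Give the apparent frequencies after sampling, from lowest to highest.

fs/2 = 18 Hz.
40 Hz mod fs = 4 Hz.
4 Hz ≤ fs/2 = 18 Hz, appears at 4 Hz.
80 Hz mod fs = 8 Hz.
8 Hz ≤ fs/2 = 18 Hz, appears at 8 Hz.
4 Hz ≤ fs/2 = 18 Hz, passes unchanged.
136 Hz mod fs = 28 Hz.
28 Hz > fs/2 = 18 Hz, folds to fs − 28 Hz = 8 Hz.
156 Hz mod fs = 12 Hz.
12 Hz ≤ fs/2 = 18 Hz, appears at 12 Hz.
Distinct values: {4 Hz, 8 Hz, 12 Hz}.

4 Hz, 8 Hz, 12 Hz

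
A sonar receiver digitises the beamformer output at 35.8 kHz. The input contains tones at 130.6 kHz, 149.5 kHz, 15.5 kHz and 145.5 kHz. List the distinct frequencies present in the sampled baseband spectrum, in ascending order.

2.3 kHz, 6.3 kHz, 12.6 kHz, 15.5 kHz

fs/2 = 17.9 kHz.
130.6 kHz mod fs = 23.2 kHz.
23.2 kHz > fs/2 = 17.9 kHz, folds to fs − 23.2 kHz = 12.6 kHz.
149.5 kHz mod fs = 6.3 kHz.
6.3 kHz ≤ fs/2 = 17.9 kHz, appears at 6.3 kHz.
15.5 kHz ≤ fs/2 = 17.9 kHz, passes unchanged.
145.5 kHz mod fs = 2.3 kHz.
2.3 kHz ≤ fs/2 = 17.9 kHz, appears at 2.3 kHz.
Distinct values: {2.3 kHz, 6.3 kHz, 12.6 kHz, 15.5 kHz}.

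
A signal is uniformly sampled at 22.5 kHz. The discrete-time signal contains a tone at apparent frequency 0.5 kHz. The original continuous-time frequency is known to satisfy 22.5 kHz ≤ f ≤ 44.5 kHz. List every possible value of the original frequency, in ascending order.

23 kHz, 44.5 kHz

Frequencies that alias to 0.5 kHz are k·fs ± 0.5 kHz for integer k ≥ 0.
k=0: 0.5 kHz.
k=1: 22 kHz, 23 kHz.
k=2: 44.5 kHz, 45.5 kHz.
k=3: 67 kHz, 68 kHz.
Within [22.5 kHz, 44.5 kHz]: 23 kHz, 44.5 kHz.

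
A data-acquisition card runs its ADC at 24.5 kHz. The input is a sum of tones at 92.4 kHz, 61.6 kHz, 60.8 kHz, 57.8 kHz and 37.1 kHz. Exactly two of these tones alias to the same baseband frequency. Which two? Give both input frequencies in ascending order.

37.1 kHz, 61.6 kHz

fs/2 = 12.25 kHz.
92.4 kHz mod fs = 18.9 kHz.
18.9 kHz > fs/2 = 12.25 kHz, folds to fs − 18.9 kHz = 5.6 kHz.
61.6 kHz mod fs = 12.6 kHz.
12.6 kHz > fs/2 = 12.25 kHz, folds to fs − 12.6 kHz = 11.9 kHz.
60.8 kHz mod fs = 11.8 kHz.
11.8 kHz ≤ fs/2 = 12.25 kHz, appears at 11.8 kHz.
57.8 kHz mod fs = 8.8 kHz.
8.8 kHz ≤ fs/2 = 12.25 kHz, appears at 8.8 kHz.
37.1 kHz mod fs = 12.6 kHz.
12.6 kHz > fs/2 = 12.25 kHz, folds to fs − 12.6 kHz = 11.9 kHz.
37.1 kHz and 61.6 kHz both map to 11.9 kHz.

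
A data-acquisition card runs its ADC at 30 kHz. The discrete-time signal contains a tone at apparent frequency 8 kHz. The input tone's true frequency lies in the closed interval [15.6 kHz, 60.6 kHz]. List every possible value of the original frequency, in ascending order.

Frequencies that alias to 8 kHz are k·fs ± 8 kHz for integer k ≥ 0.
k=0: 8 kHz.
k=1: 22 kHz, 38 kHz.
k=2: 52 kHz, 68 kHz.
k=3: 82 kHz, 98 kHz.
Within [15.6 kHz, 60.6 kHz]: 22 kHz, 38 kHz, 52 kHz.

22 kHz, 38 kHz, 52 kHz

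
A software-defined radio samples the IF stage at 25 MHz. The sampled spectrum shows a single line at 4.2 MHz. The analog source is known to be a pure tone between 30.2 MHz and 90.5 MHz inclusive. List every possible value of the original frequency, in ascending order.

45.8 MHz, 54.2 MHz, 70.8 MHz, 79.2 MHz

Frequencies that alias to 4.2 MHz are k·fs ± 4.2 MHz for integer k ≥ 0.
k=0: 4.2 MHz.
k=1: 20.8 MHz, 29.2 MHz.
k=2: 45.8 MHz, 54.2 MHz.
k=3: 70.8 MHz, 79.2 MHz.
k=4: 95.8 MHz, 104.2 MHz.
Within [30.2 MHz, 90.5 MHz]: 45.8 MHz, 54.2 MHz, 70.8 MHz, 79.2 MHz.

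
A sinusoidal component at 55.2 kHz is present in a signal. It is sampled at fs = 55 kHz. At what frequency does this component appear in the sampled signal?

0.2 kHz

55.2 kHz mod fs = 0.2 kHz.
0.2 kHz ≤ fs/2 = 27.5 kHz, appears at 0.2 kHz.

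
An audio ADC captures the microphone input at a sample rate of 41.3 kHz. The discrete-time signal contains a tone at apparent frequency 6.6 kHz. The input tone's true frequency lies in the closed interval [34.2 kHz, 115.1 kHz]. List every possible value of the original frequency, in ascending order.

Frequencies that alias to 6.6 kHz are k·fs ± 6.6 kHz for integer k ≥ 0.
k=0: 6.6 kHz.
k=1: 34.7 kHz, 47.9 kHz.
k=2: 76 kHz, 89.2 kHz.
k=3: 117.3 kHz, 130.5 kHz.
Within [34.2 kHz, 115.1 kHz]: 34.7 kHz, 47.9 kHz, 76 kHz, 89.2 kHz.

34.7 kHz, 47.9 kHz, 76 kHz, 89.2 kHz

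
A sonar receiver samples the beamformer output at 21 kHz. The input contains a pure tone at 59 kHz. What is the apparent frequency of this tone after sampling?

4 kHz

59 kHz mod fs = 17 kHz.
17 kHz > fs/2 = 10.5 kHz, folds to fs − 17 kHz = 4 kHz.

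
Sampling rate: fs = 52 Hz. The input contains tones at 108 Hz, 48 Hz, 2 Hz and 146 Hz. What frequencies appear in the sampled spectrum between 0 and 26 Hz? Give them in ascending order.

2 Hz, 4 Hz, 10 Hz

fs/2 = 26 Hz.
108 Hz mod fs = 4 Hz.
4 Hz ≤ fs/2 = 26 Hz, appears at 4 Hz.
48 Hz > fs/2 = 26 Hz, folds to fs − 48 Hz = 4 Hz.
2 Hz ≤ fs/2 = 26 Hz, passes unchanged.
146 Hz mod fs = 42 Hz.
42 Hz > fs/2 = 26 Hz, folds to fs − 42 Hz = 10 Hz.
Distinct values: {2 Hz, 4 Hz, 10 Hz}.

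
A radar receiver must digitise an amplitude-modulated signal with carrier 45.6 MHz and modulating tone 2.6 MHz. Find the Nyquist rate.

AM sidebands sit at fc ± fm = 43 MHz and 48.2 MHz.
Highest-frequency component: 48.2 MHz.
Nyquist rate = 2 × 48.2 MHz = 96.4 MHz.

96.4 MHz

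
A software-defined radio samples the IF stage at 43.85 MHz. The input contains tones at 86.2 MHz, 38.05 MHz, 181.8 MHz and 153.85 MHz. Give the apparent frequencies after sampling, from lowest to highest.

1.5 MHz, 5.8 MHz, 6.4 MHz, 21.55 MHz

fs/2 = 21.925 MHz.
86.2 MHz mod fs = 42.35 MHz.
42.35 MHz > fs/2 = 21.925 MHz, folds to fs − 42.35 MHz = 1.5 MHz.
38.05 MHz > fs/2 = 21.925 MHz, folds to fs − 38.05 MHz = 5.8 MHz.
181.8 MHz mod fs = 6.4 MHz.
6.4 MHz ≤ fs/2 = 21.925 MHz, appears at 6.4 MHz.
153.85 MHz mod fs = 22.3 MHz.
22.3 MHz > fs/2 = 21.925 MHz, folds to fs − 22.3 MHz = 21.55 MHz.
Distinct values: {1.5 MHz, 5.8 MHz, 6.4 MHz, 21.55 MHz}.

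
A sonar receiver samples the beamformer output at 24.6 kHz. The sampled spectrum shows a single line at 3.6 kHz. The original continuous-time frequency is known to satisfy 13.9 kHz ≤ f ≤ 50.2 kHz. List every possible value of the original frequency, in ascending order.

21 kHz, 28.2 kHz, 45.6 kHz

Frequencies that alias to 3.6 kHz are k·fs ± 3.6 kHz for integer k ≥ 0.
k=0: 3.6 kHz.
k=1: 21 kHz, 28.2 kHz.
k=2: 45.6 kHz, 52.8 kHz.
k=3: 70.2 kHz, 77.4 kHz.
Within [13.9 kHz, 50.2 kHz]: 21 kHz, 28.2 kHz, 45.6 kHz.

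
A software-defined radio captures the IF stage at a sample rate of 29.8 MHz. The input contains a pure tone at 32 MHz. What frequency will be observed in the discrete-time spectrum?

2.2 MHz

32 MHz mod fs = 2.2 MHz.
2.2 MHz ≤ fs/2 = 14.9 MHz, appears at 2.2 MHz.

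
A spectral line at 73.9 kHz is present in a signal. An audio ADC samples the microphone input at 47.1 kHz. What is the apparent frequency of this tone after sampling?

20.3 kHz

73.9 kHz mod fs = 26.8 kHz.
26.8 kHz > fs/2 = 23.55 kHz, folds to fs − 26.8 kHz = 20.3 kHz.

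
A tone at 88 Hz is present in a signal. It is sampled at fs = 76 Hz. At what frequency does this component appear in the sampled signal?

88 Hz mod fs = 12 Hz.
12 Hz ≤ fs/2 = 38 Hz, appears at 12 Hz.

12 Hz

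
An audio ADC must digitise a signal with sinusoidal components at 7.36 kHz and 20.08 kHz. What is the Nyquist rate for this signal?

40.16 kHz

Highest-frequency component: 20.08 kHz.
Nyquist rate = 2 × 20.08 kHz = 40.16 kHz.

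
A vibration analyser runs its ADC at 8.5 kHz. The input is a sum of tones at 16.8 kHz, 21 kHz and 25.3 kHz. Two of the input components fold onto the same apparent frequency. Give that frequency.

0.2 kHz

fs/2 = 4.25 kHz.
16.8 kHz mod fs = 8.3 kHz.
8.3 kHz > fs/2 = 4.25 kHz, folds to fs − 8.3 kHz = 0.2 kHz.
21 kHz mod fs = 4 kHz.
4 kHz ≤ fs/2 = 4.25 kHz, appears at 4 kHz.
25.3 kHz mod fs = 8.3 kHz.
8.3 kHz > fs/2 = 4.25 kHz, folds to fs − 8.3 kHz = 0.2 kHz.
16.8 kHz and 25.3 kHz both map to 0.2 kHz.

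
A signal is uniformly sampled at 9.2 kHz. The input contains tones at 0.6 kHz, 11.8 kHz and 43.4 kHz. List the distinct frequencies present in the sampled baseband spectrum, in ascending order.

fs/2 = 4.6 kHz.
0.6 kHz ≤ fs/2 = 4.6 kHz, passes unchanged.
11.8 kHz mod fs = 2.6 kHz.
2.6 kHz ≤ fs/2 = 4.6 kHz, appears at 2.6 kHz.
43.4 kHz mod fs = 6.6 kHz.
6.6 kHz > fs/2 = 4.6 kHz, folds to fs − 6.6 kHz = 2.6 kHz.
Distinct values: {0.6 kHz, 2.6 kHz}.

0.6 kHz, 2.6 kHz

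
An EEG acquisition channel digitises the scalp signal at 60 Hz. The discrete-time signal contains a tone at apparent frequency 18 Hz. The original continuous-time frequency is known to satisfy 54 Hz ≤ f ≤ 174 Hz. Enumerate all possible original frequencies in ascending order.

Frequencies that alias to 18 Hz are k·fs ± 18 Hz for integer k ≥ 0.
k=0: 18 Hz.
k=1: 42 Hz, 78 Hz.
k=2: 102 Hz, 138 Hz.
k=3: 162 Hz, 198 Hz.
k=4: 222 Hz, 258 Hz.
Within [54 Hz, 174 Hz]: 78 Hz, 102 Hz, 138 Hz, 162 Hz.

78 Hz, 102 Hz, 138 Hz, 162 Hz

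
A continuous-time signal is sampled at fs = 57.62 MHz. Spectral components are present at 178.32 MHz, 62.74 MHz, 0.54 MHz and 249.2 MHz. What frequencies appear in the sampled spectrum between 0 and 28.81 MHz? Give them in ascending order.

fs/2 = 28.81 MHz.
178.32 MHz mod fs = 5.46 MHz.
5.46 MHz ≤ fs/2 = 28.81 MHz, appears at 5.46 MHz.
62.74 MHz mod fs = 5.12 MHz.
5.12 MHz ≤ fs/2 = 28.81 MHz, appears at 5.12 MHz.
0.54 MHz ≤ fs/2 = 28.81 MHz, passes unchanged.
249.2 MHz mod fs = 18.72 MHz.
18.72 MHz ≤ fs/2 = 28.81 MHz, appears at 18.72 MHz.
Distinct values: {0.54 MHz, 5.12 MHz, 5.46 MHz, 18.72 MHz}.

0.54 MHz, 5.12 MHz, 5.46 MHz, 18.72 MHz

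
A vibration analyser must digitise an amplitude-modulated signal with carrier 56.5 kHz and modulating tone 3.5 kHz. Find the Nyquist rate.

AM sidebands sit at fc ± fm = 53 kHz and 60 kHz.
Highest-frequency component: 60 kHz.
Nyquist rate = 2 × 60 kHz = 120 kHz.

120 kHz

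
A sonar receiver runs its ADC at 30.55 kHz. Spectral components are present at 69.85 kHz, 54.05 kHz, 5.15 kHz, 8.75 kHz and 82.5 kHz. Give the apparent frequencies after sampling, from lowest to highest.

fs/2 = 15.275 kHz.
69.85 kHz mod fs = 8.75 kHz.
8.75 kHz ≤ fs/2 = 15.275 kHz, appears at 8.75 kHz.
54.05 kHz mod fs = 23.5 kHz.
23.5 kHz > fs/2 = 15.275 kHz, folds to fs − 23.5 kHz = 7.05 kHz.
5.15 kHz ≤ fs/2 = 15.275 kHz, passes unchanged.
8.75 kHz ≤ fs/2 = 15.275 kHz, passes unchanged.
82.5 kHz mod fs = 21.4 kHz.
21.4 kHz > fs/2 = 15.275 kHz, folds to fs − 21.4 kHz = 9.15 kHz.
Distinct values: {5.15 kHz, 7.05 kHz, 8.75 kHz, 9.15 kHz}.

5.15 kHz, 7.05 kHz, 8.75 kHz, 9.15 kHz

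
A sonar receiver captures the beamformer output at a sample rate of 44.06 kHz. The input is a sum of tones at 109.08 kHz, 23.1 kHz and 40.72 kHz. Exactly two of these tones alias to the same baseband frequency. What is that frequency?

fs/2 = 22.03 kHz.
109.08 kHz mod fs = 20.96 kHz.
20.96 kHz ≤ fs/2 = 22.03 kHz, appears at 20.96 kHz.
23.1 kHz > fs/2 = 22.03 kHz, folds to fs − 23.1 kHz = 20.96 kHz.
40.72 kHz > fs/2 = 22.03 kHz, folds to fs − 40.72 kHz = 3.34 kHz.
23.1 kHz and 109.08 kHz both map to 20.96 kHz.

20.96 kHz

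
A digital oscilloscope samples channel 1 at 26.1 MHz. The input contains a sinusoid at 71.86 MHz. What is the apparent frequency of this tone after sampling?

6.44 MHz

71.86 MHz mod fs = 19.66 MHz.
19.66 MHz > fs/2 = 13.05 MHz, folds to fs − 19.66 MHz = 6.44 MHz.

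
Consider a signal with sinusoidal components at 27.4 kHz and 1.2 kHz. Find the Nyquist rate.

Highest-frequency component: 27.4 kHz.
Nyquist rate = 2 × 27.4 kHz = 54.8 kHz.

54.8 kHz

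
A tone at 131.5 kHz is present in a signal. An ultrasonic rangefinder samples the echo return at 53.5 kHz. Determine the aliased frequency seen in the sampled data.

24.5 kHz

131.5 kHz mod fs = 24.5 kHz.
24.5 kHz ≤ fs/2 = 26.75 kHz, appears at 24.5 kHz.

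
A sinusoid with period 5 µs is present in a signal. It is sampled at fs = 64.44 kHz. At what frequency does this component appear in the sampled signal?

T = 5 µs → f = 1/T = 200 kHz.
200 kHz mod fs = 6.68 kHz.
6.68 kHz ≤ fs/2 = 32.22 kHz, appears at 6.68 kHz.

6.68 kHz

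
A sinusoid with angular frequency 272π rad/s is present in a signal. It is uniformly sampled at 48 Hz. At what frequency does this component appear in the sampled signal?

ω = 272π rad/s → f = ω/(2π) = 136 Hz.
136 Hz mod fs = 40 Hz.
40 Hz > fs/2 = 24 Hz, folds to fs − 40 Hz = 8 Hz.

8 Hz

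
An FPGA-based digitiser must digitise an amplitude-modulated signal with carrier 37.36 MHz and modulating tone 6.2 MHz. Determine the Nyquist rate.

87.12 MHz

AM sidebands sit at fc ± fm = 31.16 MHz and 43.56 MHz.
Highest-frequency component: 43.56 MHz.
Nyquist rate = 2 × 43.56 MHz = 87.12 MHz.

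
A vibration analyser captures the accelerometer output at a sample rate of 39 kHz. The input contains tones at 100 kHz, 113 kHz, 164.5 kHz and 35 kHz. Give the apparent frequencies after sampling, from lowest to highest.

4 kHz, 8.5 kHz, 17 kHz

fs/2 = 19.5 kHz.
100 kHz mod fs = 22 kHz.
22 kHz > fs/2 = 19.5 kHz, folds to fs − 22 kHz = 17 kHz.
113 kHz mod fs = 35 kHz.
35 kHz > fs/2 = 19.5 kHz, folds to fs − 35 kHz = 4 kHz.
164.5 kHz mod fs = 8.5 kHz.
8.5 kHz ≤ fs/2 = 19.5 kHz, appears at 8.5 kHz.
35 kHz > fs/2 = 19.5 kHz, folds to fs − 35 kHz = 4 kHz.
Distinct values: {4 kHz, 8.5 kHz, 17 kHz}.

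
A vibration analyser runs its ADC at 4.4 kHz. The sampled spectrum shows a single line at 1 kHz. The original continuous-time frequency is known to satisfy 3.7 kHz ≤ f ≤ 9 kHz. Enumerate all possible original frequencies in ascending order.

5.4 kHz, 7.8 kHz

Frequencies that alias to 1 kHz are k·fs ± 1 kHz for integer k ≥ 0.
k=0: 1 kHz.
k=1: 3.4 kHz, 5.4 kHz.
k=2: 7.8 kHz, 9.8 kHz.
k=3: 12.2 kHz, 14.2 kHz.
Within [3.7 kHz, 9 kHz]: 5.4 kHz, 7.8 kHz.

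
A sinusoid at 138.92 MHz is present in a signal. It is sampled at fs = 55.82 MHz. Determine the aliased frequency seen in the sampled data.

138.92 MHz mod fs = 27.28 MHz.
27.28 MHz ≤ fs/2 = 27.91 MHz, appears at 27.28 MHz.

27.28 MHz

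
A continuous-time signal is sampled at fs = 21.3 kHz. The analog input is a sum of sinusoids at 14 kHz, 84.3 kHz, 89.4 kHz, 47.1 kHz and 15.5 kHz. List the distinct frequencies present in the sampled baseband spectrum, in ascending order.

0.9 kHz, 4.2 kHz, 4.5 kHz, 5.8 kHz, 7.3 kHz

fs/2 = 10.65 kHz.
14 kHz > fs/2 = 10.65 kHz, folds to fs − 14 kHz = 7.3 kHz.
84.3 kHz mod fs = 20.4 kHz.
20.4 kHz > fs/2 = 10.65 kHz, folds to fs − 20.4 kHz = 0.9 kHz.
89.4 kHz mod fs = 4.2 kHz.
4.2 kHz ≤ fs/2 = 10.65 kHz, appears at 4.2 kHz.
47.1 kHz mod fs = 4.5 kHz.
4.5 kHz ≤ fs/2 = 10.65 kHz, appears at 4.5 kHz.
15.5 kHz > fs/2 = 10.65 kHz, folds to fs − 15.5 kHz = 5.8 kHz.
Distinct values: {0.9 kHz, 4.2 kHz, 4.5 kHz, 5.8 kHz, 7.3 kHz}.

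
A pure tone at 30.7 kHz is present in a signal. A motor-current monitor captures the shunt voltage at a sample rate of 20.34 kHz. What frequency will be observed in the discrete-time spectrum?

30.7 kHz mod fs = 10.36 kHz.
10.36 kHz > fs/2 = 10.17 kHz, folds to fs − 10.36 kHz = 9.98 kHz.

9.98 kHz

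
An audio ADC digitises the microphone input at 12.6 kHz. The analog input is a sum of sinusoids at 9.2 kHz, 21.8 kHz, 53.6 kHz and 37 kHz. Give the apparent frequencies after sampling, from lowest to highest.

fs/2 = 6.3 kHz.
9.2 kHz > fs/2 = 6.3 kHz, folds to fs − 9.2 kHz = 3.4 kHz.
21.8 kHz mod fs = 9.2 kHz.
9.2 kHz > fs/2 = 6.3 kHz, folds to fs − 9.2 kHz = 3.4 kHz.
53.6 kHz mod fs = 3.2 kHz.
3.2 kHz ≤ fs/2 = 6.3 kHz, appears at 3.2 kHz.
37 kHz mod fs = 11.8 kHz.
11.8 kHz > fs/2 = 6.3 kHz, folds to fs − 11.8 kHz = 0.8 kHz.
Distinct values: {0.8 kHz, 3.2 kHz, 3.4 kHz}.

0.8 kHz, 3.2 kHz, 3.4 kHz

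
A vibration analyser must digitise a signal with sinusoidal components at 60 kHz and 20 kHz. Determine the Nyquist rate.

Highest-frequency component: 60 kHz.
Nyquist rate = 2 × 60 kHz = 120 kHz.

120 kHz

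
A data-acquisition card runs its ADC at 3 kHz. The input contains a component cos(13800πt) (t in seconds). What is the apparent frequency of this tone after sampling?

0.9 kHz

ω = 13800π rad/s → f = ω/(2π) = 6900 Hz = 6.9 kHz.
6.9 kHz mod fs = 0.9 kHz.
0.9 kHz ≤ fs/2 = 1.5 kHz, appears at 0.9 kHz.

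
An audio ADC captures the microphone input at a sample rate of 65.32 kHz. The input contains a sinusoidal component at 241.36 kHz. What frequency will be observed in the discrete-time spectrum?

241.36 kHz mod fs = 45.4 kHz.
45.4 kHz > fs/2 = 32.66 kHz, folds to fs − 45.4 kHz = 19.92 kHz.

19.92 kHz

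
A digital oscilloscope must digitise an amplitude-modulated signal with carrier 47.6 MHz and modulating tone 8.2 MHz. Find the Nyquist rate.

111.6 MHz

AM sidebands sit at fc ± fm = 39.4 MHz and 55.8 MHz.
Highest-frequency component: 55.8 MHz.
Nyquist rate = 2 × 55.8 MHz = 111.6 MHz.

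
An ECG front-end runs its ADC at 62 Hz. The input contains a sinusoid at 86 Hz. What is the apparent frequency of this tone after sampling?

86 Hz mod fs = 24 Hz.
24 Hz ≤ fs/2 = 31 Hz, appears at 24 Hz.

24 Hz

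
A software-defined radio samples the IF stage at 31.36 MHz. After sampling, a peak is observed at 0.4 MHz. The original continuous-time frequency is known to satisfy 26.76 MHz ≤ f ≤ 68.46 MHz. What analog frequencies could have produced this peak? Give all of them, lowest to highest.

Frequencies that alias to 0.4 MHz are k·fs ± 0.4 MHz for integer k ≥ 0.
k=0: 0.4 MHz.
k=1: 30.96 MHz, 31.76 MHz.
k=2: 62.32 MHz, 63.12 MHz.
k=3: 93.68 MHz, 94.48 MHz.
Within [26.76 MHz, 68.46 MHz]: 30.96 MHz, 31.76 MHz, 62.32 MHz, 63.12 MHz.

30.96 MHz, 31.76 MHz, 62.32 MHz, 63.12 MHz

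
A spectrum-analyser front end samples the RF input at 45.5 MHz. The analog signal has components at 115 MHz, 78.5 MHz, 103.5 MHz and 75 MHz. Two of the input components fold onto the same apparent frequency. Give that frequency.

fs/2 = 22.75 MHz.
115 MHz mod fs = 24 MHz.
24 MHz > fs/2 = 22.75 MHz, folds to fs − 24 MHz = 21.5 MHz.
78.5 MHz mod fs = 33 MHz.
33 MHz > fs/2 = 22.75 MHz, folds to fs − 33 MHz = 12.5 MHz.
103.5 MHz mod fs = 12.5 MHz.
12.5 MHz ≤ fs/2 = 22.75 MHz, appears at 12.5 MHz.
75 MHz mod fs = 29.5 MHz.
29.5 MHz > fs/2 = 22.75 MHz, folds to fs − 29.5 MHz = 16 MHz.
78.5 MHz and 103.5 MHz both map to 12.5 MHz.

12.5 MHz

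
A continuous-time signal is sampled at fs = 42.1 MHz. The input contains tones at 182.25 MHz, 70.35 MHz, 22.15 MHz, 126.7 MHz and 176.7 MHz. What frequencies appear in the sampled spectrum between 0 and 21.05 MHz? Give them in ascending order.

fs/2 = 21.05 MHz.
182.25 MHz mod fs = 13.85 MHz.
13.85 MHz ≤ fs/2 = 21.05 MHz, appears at 13.85 MHz.
70.35 MHz mod fs = 28.25 MHz.
28.25 MHz > fs/2 = 21.05 MHz, folds to fs − 28.25 MHz = 13.85 MHz.
22.15 MHz > fs/2 = 21.05 MHz, folds to fs − 22.15 MHz = 19.95 MHz.
126.7 MHz mod fs = 0.4 MHz.
0.4 MHz ≤ fs/2 = 21.05 MHz, appears at 0.4 MHz.
176.7 MHz mod fs = 8.3 MHz.
8.3 MHz ≤ fs/2 = 21.05 MHz, appears at 8.3 MHz.
Distinct values: {0.4 MHz, 8.3 MHz, 13.85 MHz, 19.95 MHz}.

0.4 MHz, 8.3 MHz, 13.85 MHz, 19.95 MHz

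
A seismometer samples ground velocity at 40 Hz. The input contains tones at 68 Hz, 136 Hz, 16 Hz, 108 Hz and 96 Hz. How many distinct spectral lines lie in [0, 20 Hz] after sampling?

2

fs/2 = 20 Hz.
68 Hz mod fs = 28 Hz.
28 Hz > fs/2 = 20 Hz, folds to fs − 28 Hz = 12 Hz.
136 Hz mod fs = 16 Hz.
16 Hz ≤ fs/2 = 20 Hz, appears at 16 Hz.
16 Hz ≤ fs/2 = 20 Hz, passes unchanged.
108 Hz mod fs = 28 Hz.
28 Hz > fs/2 = 20 Hz, folds to fs − 28 Hz = 12 Hz.
96 Hz mod fs = 16 Hz.
16 Hz ≤ fs/2 = 20 Hz, appears at 16 Hz.
Distinct values: {12 Hz, 16 Hz} → 2.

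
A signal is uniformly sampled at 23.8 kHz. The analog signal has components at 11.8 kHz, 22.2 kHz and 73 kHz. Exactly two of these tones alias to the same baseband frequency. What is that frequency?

fs/2 = 11.9 kHz.
11.8 kHz ≤ fs/2 = 11.9 kHz, passes unchanged.
22.2 kHz > fs/2 = 11.9 kHz, folds to fs − 22.2 kHz = 1.6 kHz.
73 kHz mod fs = 1.6 kHz.
1.6 kHz ≤ fs/2 = 11.9 kHz, appears at 1.6 kHz.
22.2 kHz and 73 kHz both map to 1.6 kHz.

1.6 kHz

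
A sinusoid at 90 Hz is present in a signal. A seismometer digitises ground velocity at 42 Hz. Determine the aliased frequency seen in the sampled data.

6 Hz

90 Hz mod fs = 6 Hz.
6 Hz ≤ fs/2 = 21 Hz, appears at 6 Hz.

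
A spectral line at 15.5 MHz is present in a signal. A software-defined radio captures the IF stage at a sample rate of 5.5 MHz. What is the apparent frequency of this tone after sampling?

1 MHz

15.5 MHz mod fs = 4.5 MHz.
4.5 MHz > fs/2 = 2.75 MHz, folds to fs − 4.5 MHz = 1 MHz.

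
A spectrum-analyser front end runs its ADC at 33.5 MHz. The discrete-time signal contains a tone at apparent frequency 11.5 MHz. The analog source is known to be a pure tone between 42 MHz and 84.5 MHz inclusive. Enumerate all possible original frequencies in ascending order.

Frequencies that alias to 11.5 MHz are k·fs ± 11.5 MHz for integer k ≥ 0.
k=0: 11.5 MHz.
k=1: 22 MHz, 45 MHz.
k=2: 55.5 MHz, 78.5 MHz.
k=3: 89 MHz, 112 MHz.
Within [42 MHz, 84.5 MHz]: 45 MHz, 55.5 MHz, 78.5 MHz.

45 MHz, 55.5 MHz, 78.5 MHz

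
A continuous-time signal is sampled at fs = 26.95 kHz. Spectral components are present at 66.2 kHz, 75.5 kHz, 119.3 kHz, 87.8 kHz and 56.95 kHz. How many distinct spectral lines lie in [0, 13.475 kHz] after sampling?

5

fs/2 = 13.475 kHz.
66.2 kHz mod fs = 12.3 kHz.
12.3 kHz ≤ fs/2 = 13.475 kHz, appears at 12.3 kHz.
75.5 kHz mod fs = 21.6 kHz.
21.6 kHz > fs/2 = 13.475 kHz, folds to fs − 21.6 kHz = 5.35 kHz.
119.3 kHz mod fs = 11.5 kHz.
11.5 kHz ≤ fs/2 = 13.475 kHz, appears at 11.5 kHz.
87.8 kHz mod fs = 6.95 kHz.
6.95 kHz ≤ fs/2 = 13.475 kHz, appears at 6.95 kHz.
56.95 kHz mod fs = 3.05 kHz.
3.05 kHz ≤ fs/2 = 13.475 kHz, appears at 3.05 kHz.
Distinct values: {3.05 kHz, 5.35 kHz, 6.95 kHz, 11.5 kHz, 12.3 kHz} → 5.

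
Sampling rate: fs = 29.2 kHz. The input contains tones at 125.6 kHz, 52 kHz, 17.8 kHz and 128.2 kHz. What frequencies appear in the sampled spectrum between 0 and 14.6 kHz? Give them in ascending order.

6.4 kHz, 8.8 kHz, 11.4 kHz

fs/2 = 14.6 kHz.
125.6 kHz mod fs = 8.8 kHz.
8.8 kHz ≤ fs/2 = 14.6 kHz, appears at 8.8 kHz.
52 kHz mod fs = 22.8 kHz.
22.8 kHz > fs/2 = 14.6 kHz, folds to fs − 22.8 kHz = 6.4 kHz.
17.8 kHz > fs/2 = 14.6 kHz, folds to fs − 17.8 kHz = 11.4 kHz.
128.2 kHz mod fs = 11.4 kHz.
11.4 kHz ≤ fs/2 = 14.6 kHz, appears at 11.4 kHz.
Distinct values: {6.4 kHz, 8.8 kHz, 11.4 kHz}.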